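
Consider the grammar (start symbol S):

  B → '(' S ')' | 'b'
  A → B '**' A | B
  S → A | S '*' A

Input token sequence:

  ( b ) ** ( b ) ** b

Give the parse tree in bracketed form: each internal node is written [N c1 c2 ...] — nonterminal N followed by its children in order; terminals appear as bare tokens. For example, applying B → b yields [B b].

[S [A [B ( [S [A [B b]]] )] ** [A [B ( [S [A [B b]]] )] ** [A [B b]]]]]

S
A
B ** A
( S ) ** A
( A ) ** A
( B ) ** A
( b ) ** A
( b ) ** B ** A
( b ) ** ( S ) ** A
( b ) ** ( A ) ** A
( b ) ** ( B ) ** A
( b ) ** ( b ) ** A
( b ) ** ( b ) ** B
( b ) ** ( b ) ** b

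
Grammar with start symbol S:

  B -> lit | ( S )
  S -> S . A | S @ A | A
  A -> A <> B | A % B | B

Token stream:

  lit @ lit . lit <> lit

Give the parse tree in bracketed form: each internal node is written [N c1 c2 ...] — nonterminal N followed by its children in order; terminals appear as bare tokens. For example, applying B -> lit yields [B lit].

[S [S [S [A [B lit]]] @ [A [B lit]]] . [A [A [B lit]] <> [B lit]]]

S
S . A
S @ A . A
A @ A . A
B @ A . A
lit @ A . A
lit @ B . A
lit @ lit . A
lit @ lit . A <> B
lit @ lit . B <> B
lit @ lit . lit <> B
lit @ lit . lit <> lit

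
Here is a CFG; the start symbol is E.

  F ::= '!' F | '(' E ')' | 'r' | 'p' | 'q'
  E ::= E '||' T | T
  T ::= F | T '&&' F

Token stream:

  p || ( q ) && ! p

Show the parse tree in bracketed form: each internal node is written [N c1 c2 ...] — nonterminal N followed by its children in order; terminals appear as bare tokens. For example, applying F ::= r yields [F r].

E
E || T
T || T
F || T
p || T
p || T && F
p || F && F
p || ( E ) && F
p || ( T ) && F
p || ( F ) && F
p || ( q ) && F
p || ( q ) && ! F
p || ( q ) && ! p

[E [E [T [F p]]] || [T [T [F ( [E [T [F q]]] )]] && [F ! [F p]]]]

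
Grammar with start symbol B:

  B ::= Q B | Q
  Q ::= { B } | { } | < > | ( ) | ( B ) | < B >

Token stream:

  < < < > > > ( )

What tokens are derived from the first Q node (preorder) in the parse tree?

< < < > > >

[B [Q < [B [Q < [B [Q < >]] >]] >] [B [Q ( )]]]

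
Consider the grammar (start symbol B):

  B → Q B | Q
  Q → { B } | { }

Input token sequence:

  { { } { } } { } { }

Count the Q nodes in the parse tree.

[B [Q { [B [Q { }] [B [Q { }]]] }] [B [Q { }] [B [Q { }]]]]

5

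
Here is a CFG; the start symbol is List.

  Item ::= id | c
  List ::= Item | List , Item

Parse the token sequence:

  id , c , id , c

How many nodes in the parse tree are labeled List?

4

[List [List [List [List [Item id]] , [Item c]] , [Item id]] , [Item c]]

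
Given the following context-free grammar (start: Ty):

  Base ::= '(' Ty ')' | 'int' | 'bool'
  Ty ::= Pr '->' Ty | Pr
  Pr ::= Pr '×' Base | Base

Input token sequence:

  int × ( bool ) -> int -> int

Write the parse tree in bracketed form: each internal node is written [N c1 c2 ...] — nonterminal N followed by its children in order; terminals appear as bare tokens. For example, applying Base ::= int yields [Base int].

[Ty [Pr [Pr [Base int]] × [Base ( [Ty [Pr [Base bool]]] )]] -> [Ty [Pr [Base int]] -> [Ty [Pr [Base int]]]]]

Ty
Pr -> Ty
Pr × Base -> Ty
Base × Base -> Ty
int × Base -> Ty
int × ( Ty ) -> Ty
int × ( Pr ) -> Ty
int × ( Base ) -> Ty
int × ( bool ) -> Ty
int × ( bool ) -> Pr -> Ty
int × ( bool ) -> Base -> Ty
int × ( bool ) -> int -> Ty
int × ( bool ) -> int -> Pr
int × ( bool ) -> int -> Base
int × ( bool ) -> int -> int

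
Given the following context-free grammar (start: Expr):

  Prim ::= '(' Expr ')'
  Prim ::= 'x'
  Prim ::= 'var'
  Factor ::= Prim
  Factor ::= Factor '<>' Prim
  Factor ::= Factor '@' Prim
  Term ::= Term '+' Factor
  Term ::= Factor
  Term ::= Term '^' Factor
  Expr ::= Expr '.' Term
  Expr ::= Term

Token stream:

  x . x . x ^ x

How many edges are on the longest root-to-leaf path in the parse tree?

6

[Expr [Expr [Expr [Term [Factor [Prim x]]]] . [Term [Factor [Prim x]]]] . [Term [Term [Factor [Prim x]]] ^ [Factor [Prim x]]]]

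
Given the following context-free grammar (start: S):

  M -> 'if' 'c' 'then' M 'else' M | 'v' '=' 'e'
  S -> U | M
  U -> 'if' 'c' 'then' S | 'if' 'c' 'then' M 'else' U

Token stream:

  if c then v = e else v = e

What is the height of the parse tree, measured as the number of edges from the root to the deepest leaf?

3

[S [M if c then [M v = e] else [M v = e]]]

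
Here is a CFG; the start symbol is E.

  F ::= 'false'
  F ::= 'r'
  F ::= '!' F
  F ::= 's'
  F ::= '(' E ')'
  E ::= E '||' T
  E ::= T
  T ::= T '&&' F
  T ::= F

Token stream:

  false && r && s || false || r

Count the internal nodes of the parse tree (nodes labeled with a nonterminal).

13

[E [E [E [T [T [T [F false]] && [F r]] && [F s]]] || [T [F false]]] || [T [F r]]]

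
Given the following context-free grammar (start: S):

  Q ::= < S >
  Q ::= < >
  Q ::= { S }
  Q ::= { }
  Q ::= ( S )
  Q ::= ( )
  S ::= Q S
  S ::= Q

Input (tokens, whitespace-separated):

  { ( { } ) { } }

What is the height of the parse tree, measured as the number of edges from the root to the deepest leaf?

[S [Q { [S [Q ( [S [Q { }]] )] [S [Q { }]]] }]]

6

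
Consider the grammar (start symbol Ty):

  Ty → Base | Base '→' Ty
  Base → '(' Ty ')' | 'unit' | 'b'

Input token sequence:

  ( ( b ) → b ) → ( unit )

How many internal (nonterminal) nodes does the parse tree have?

12

[Ty [Base ( [Ty [Base ( [Ty [Base b]] )] → [Ty [Base b]]] )] → [Ty [Base ( [Ty [Base unit]] )]]]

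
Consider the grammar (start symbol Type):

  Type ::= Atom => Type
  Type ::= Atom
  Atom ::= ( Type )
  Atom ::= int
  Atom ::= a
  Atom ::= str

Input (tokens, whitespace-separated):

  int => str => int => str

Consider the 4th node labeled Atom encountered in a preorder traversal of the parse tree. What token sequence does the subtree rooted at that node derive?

str

[Type [Atom int] => [Type [Atom str] => [Type [Atom int] => [Type [Atom str]]]]]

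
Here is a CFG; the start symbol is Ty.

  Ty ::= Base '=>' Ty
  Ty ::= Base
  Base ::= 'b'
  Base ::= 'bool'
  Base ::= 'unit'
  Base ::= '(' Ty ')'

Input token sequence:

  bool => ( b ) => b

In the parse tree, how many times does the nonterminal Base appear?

[Ty [Base bool] => [Ty [Base ( [Ty [Base b]] )] => [Ty [Base b]]]]

4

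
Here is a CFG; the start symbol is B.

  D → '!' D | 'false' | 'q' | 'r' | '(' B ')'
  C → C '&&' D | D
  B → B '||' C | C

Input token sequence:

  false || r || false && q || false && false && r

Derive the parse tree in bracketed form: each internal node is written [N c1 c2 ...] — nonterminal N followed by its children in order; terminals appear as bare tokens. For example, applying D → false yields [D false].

[B [B [B [B [C [D false]]] || [C [D r]]] || [C [C [D false]] && [D q]]] || [C [C [C [D false]] && [D false]] && [D r]]]

B
B || C
B || C || C
B || C || C || C
C || C || C || C
D || C || C || C
false || C || C || C
false || D || C || C
false || r || C || C
false || r || C && D || C
false || r || D && D || C
false || r || false && D || C
false || r || false && q || C
false || r || false && q || C && D
false || r || false && q || C && D && D
false || r || false && q || D && D && D
false || r || false && q || false && D && D
false || r || false && q || false && false && D
false || r || false && q || false && false && r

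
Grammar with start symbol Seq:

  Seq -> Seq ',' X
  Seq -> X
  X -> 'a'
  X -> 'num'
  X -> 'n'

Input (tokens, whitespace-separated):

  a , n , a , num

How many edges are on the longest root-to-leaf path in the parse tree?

[Seq [Seq [Seq [Seq [X a]] , [X n]] , [X a]] , [X num]]

5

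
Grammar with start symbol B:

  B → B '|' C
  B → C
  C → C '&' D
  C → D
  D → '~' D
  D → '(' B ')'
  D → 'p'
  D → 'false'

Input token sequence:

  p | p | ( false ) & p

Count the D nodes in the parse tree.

[B [B [B [C [D p]]] | [C [D p]]] | [C [C [D ( [B [C [D false]]] )]] & [D p]]]

5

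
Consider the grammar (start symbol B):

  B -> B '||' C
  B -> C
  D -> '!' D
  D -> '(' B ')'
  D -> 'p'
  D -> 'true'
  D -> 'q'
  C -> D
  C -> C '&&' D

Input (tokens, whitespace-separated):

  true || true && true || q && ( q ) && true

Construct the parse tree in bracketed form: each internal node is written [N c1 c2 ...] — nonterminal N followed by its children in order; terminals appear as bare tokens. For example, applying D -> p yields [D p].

B
B || C
B || C || C
C || C || C
D || C || C
true || C || C
true || C && D || C
true || D && D || C
true || true && D || C
true || true && true || C
true || true && true || C && D
true || true && true || C && D && D
true || true && true || D && D && D
true || true && true || q && D && D
true || true && true || q && ( B ) && D
true || true && true || q && ( C ) && D
true || true && true || q && ( D ) && D
true || true && true || q && ( q ) && D
true || true && true || q && ( q ) && true

[B [B [B [C [D true]]] || [C [C [D true]] && [D true]]] || [C [C [C [D q]] && [D ( [B [C [D q]]] )]] && [D true]]]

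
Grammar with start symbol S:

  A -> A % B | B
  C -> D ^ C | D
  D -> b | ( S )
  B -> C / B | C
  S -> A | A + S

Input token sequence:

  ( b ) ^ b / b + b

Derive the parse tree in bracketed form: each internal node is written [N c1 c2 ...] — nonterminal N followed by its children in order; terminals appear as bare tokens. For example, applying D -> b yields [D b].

S
A + S
B + S
C / B + S
D ^ C / B + S
( S ) ^ C / B + S
( A ) ^ C / B + S
( B ) ^ C / B + S
( C ) ^ C / B + S
( D ) ^ C / B + S
( b ) ^ C / B + S
( b ) ^ D / B + S
( b ) ^ b / B + S
( b ) ^ b / C + S
( b ) ^ b / D + S
( b ) ^ b / b + S
( b ) ^ b / b + A
( b ) ^ b / b + B
( b ) ^ b / b + C
( b ) ^ b / b + D
( b ) ^ b / b + b

[S [A [B [C [D ( [S [A [B [C [D b]]]]] )] ^ [C [D b]]] / [B [C [D b]]]]] + [S [A [B [C [D b]]]]]]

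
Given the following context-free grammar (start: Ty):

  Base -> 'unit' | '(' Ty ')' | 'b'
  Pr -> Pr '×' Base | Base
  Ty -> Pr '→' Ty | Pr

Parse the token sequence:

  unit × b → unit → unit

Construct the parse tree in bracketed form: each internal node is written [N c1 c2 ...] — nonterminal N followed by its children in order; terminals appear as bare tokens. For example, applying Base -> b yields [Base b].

Ty
Pr → Ty
Pr × Base → Ty
Base × Base → Ty
unit × Base → Ty
unit × b → Ty
unit × b → Pr → Ty
unit × b → Base → Ty
unit × b → unit → Ty
unit × b → unit → Pr
unit × b → unit → Base
unit × b → unit → unit

[Ty [Pr [Pr [Base unit]] × [Base b]] → [Ty [Pr [Base unit]] → [Ty [Pr [Base unit]]]]]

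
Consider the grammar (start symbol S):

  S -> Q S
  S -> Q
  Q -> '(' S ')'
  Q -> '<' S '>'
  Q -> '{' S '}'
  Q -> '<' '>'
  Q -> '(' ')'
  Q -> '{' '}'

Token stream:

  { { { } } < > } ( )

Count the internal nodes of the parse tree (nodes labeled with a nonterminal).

10

[S [Q { [S [Q { [S [Q { }]] }] [S [Q < >]]] }] [S [Q ( )]]]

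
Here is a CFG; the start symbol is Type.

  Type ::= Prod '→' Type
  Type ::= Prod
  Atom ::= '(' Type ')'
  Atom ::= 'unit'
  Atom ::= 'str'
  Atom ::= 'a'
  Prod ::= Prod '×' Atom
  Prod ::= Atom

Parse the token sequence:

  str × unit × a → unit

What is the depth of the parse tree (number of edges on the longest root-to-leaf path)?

5

[Type [Prod [Prod [Prod [Atom str]] × [Atom unit]] × [Atom a]] → [Type [Prod [Atom unit]]]]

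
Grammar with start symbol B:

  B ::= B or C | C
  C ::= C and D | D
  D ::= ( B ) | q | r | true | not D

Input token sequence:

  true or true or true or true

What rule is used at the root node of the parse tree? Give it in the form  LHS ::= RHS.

B ::= B or C

[B [B [B [B [C [D true]]] or [C [D true]]] or [C [D true]]] or [C [D true]]]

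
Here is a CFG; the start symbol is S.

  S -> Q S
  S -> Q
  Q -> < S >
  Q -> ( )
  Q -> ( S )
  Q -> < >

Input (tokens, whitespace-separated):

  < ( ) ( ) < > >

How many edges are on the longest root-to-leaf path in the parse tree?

[S [Q < [S [Q ( )] [S [Q ( )] [S [Q < >]]]] >]]

6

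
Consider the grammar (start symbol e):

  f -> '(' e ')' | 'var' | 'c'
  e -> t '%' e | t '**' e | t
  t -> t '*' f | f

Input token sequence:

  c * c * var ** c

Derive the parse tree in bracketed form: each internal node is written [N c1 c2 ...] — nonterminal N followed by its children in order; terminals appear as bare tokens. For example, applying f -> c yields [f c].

[e [t [t [t [f c]] * [f c]] * [f var]] ** [e [t [f c]]]]

e
t ** e
t * f ** e
t * f * f ** e
f * f * f ** e
c * f * f ** e
c * c * f ** e
c * c * var ** e
c * c * var ** t
c * c * var ** f
c * c * var ** c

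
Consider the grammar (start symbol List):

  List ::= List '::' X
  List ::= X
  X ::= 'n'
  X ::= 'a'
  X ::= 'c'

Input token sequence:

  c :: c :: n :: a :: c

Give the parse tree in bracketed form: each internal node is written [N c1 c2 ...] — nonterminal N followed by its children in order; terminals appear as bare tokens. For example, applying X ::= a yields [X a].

[List [List [List [List [List [X c]] :: [X c]] :: [X n]] :: [X a]] :: [X c]]

List
List :: X
List :: X :: X
List :: X :: X :: X
List :: X :: X :: X :: X
X :: X :: X :: X :: X
c :: X :: X :: X :: X
c :: c :: X :: X :: X
c :: c :: n :: X :: X
c :: c :: n :: a :: X
c :: c :: n :: a :: c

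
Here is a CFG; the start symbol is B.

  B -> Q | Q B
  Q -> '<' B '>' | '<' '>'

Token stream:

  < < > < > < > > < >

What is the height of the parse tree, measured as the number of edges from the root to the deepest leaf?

6

[B [Q < [B [Q < >] [B [Q < >] [B [Q < >]]]] >] [B [Q < >]]]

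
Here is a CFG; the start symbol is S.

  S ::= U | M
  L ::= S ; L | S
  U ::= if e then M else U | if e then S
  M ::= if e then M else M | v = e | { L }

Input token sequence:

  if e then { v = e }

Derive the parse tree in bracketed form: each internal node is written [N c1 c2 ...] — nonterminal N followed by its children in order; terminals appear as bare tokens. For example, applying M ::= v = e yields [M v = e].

S
U
if e then S
if e then M
if e then { L }
if e then { S }
if e then { M }
if e then { v = e }

[S [U if e then [S [M { [L [S [M v = e]]] }]]]]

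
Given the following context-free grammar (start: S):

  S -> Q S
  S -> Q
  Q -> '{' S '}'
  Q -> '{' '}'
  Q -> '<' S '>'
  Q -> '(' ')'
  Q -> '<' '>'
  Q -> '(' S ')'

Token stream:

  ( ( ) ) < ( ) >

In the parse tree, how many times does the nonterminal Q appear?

4

[S [Q ( [S [Q ( )]] )] [S [Q < [S [Q ( )]] >]]]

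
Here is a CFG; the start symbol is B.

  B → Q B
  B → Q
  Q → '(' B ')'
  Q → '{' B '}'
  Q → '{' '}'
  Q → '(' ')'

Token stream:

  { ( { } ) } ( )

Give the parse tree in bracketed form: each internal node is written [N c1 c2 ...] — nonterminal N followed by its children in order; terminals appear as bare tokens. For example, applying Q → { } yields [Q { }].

B
Q B
{ B } B
{ Q } B
{ ( B ) } B
{ ( Q ) } B
{ ( { } ) } B
{ ( { } ) } Q
{ ( { } ) } ( )

[B [Q { [B [Q ( [B [Q { }]] )]] }] [B [Q ( )]]]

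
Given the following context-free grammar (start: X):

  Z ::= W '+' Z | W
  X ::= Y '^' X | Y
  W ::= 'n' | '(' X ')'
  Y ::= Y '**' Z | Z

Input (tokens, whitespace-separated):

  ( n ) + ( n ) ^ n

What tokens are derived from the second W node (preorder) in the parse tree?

[X [Y [Z [W ( [X [Y [Z [W n]]]] )] + [Z [W ( [X [Y [Z [W n]]]] )]]]] ^ [X [Y [Z [W n]]]]]

n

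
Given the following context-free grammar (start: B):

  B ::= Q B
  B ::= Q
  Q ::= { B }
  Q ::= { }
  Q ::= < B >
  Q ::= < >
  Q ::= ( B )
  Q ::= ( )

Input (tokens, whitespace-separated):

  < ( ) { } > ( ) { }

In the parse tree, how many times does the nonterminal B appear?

[B [Q < [B [Q ( )] [B [Q { }]]] >] [B [Q ( )] [B [Q { }]]]]

5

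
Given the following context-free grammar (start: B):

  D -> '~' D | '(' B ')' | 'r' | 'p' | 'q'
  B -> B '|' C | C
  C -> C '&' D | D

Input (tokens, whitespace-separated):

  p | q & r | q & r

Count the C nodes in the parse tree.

5

[B [B [B [C [D p]]] | [C [C [D q]] & [D r]]] | [C [C [D q]] & [D r]]]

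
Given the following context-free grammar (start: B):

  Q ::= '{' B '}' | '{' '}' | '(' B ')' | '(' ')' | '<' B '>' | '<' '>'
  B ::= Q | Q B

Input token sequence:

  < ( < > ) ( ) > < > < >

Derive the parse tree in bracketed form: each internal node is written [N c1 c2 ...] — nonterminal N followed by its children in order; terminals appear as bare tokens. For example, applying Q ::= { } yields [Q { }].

[B [Q < [B [Q ( [B [Q < >]] )] [B [Q ( )]]] >] [B [Q < >] [B [Q < >]]]]

B
Q B
< B > B
< Q B > B
< ( B ) B > B
< ( Q ) B > B
< ( < > ) B > B
< ( < > ) Q > B
< ( < > ) ( ) > B
< ( < > ) ( ) > Q B
< ( < > ) ( ) > < > B
< ( < > ) ( ) > < > Q
< ( < > ) ( ) > < > < >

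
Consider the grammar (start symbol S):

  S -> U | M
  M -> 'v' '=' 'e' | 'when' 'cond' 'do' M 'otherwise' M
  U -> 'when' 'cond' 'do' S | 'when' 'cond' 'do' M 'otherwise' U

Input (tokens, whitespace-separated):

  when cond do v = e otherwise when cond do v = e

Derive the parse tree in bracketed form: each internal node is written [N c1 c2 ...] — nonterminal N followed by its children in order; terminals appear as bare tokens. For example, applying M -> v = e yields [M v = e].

S
U
when cond do M otherwise U
when cond do v = e otherwise U
when cond do v = e otherwise when cond do S
when cond do v = e otherwise when cond do M
when cond do v = e otherwise when cond do v = e

[S [U when cond do [M v = e] otherwise [U when cond do [S [M v = e]]]]]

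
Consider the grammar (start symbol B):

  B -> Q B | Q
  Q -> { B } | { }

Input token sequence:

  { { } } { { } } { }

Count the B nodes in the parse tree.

[B [Q { [B [Q { }]] }] [B [Q { [B [Q { }]] }] [B [Q { }]]]]

5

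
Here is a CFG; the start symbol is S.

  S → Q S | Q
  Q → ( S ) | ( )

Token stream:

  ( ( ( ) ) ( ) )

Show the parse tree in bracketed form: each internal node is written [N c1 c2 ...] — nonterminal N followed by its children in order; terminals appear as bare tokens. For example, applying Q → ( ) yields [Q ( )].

S
Q
( S )
( Q S )
( ( S ) S )
( ( Q ) S )
( ( ( ) ) S )
( ( ( ) ) Q )
( ( ( ) ) ( ) )

[S [Q ( [S [Q ( [S [Q ( )]] )] [S [Q ( )]]] )]]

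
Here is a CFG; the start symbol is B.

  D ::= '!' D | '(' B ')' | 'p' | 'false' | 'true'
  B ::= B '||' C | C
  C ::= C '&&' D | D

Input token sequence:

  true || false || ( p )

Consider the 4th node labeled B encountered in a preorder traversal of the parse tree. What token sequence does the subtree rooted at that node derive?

[B [B [B [C [D true]]] || [C [D false]]] || [C [D ( [B [C [D p]]] )]]]

p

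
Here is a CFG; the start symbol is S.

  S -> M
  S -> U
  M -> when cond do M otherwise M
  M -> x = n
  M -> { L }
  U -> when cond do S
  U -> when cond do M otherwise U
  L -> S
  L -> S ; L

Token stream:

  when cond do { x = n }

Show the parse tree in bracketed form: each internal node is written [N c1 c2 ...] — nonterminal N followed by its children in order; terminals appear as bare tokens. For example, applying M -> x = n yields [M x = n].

[S [U when cond do [S [M { [L [S [M x = n]]] }]]]]

S
U
when cond do S
when cond do M
when cond do { L }
when cond do { S }
when cond do { M }
when cond do { x = n }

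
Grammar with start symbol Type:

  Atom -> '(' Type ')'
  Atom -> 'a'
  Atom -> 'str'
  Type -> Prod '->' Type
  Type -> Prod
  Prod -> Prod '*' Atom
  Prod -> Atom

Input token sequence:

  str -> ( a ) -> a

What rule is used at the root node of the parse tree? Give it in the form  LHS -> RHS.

Type -> Prod '->' Type

[Type [Prod [Atom str]] -> [Type [Prod [Atom ( [Type [Prod [Atom a]]] )]] -> [Type [Prod [Atom a]]]]]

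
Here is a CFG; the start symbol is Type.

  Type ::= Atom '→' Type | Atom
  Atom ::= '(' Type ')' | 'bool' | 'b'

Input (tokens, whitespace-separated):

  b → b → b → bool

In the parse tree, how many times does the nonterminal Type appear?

4

[Type [Atom b] → [Type [Atom b] → [Type [Atom b] → [Type [Atom bool]]]]]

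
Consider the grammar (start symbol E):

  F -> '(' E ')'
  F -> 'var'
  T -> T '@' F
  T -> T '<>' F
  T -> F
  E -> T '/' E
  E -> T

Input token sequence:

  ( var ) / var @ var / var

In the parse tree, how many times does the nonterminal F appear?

[E [T [F ( [E [T [F var]]] )]] / [E [T [T [F var]] @ [F var]] / [E [T [F var]]]]]

5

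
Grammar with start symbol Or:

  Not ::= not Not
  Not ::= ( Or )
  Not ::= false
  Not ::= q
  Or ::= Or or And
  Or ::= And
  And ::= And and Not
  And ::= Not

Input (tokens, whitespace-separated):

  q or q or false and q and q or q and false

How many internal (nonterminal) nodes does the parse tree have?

[Or [Or [Or [Or [And [Not q]]] or [And [Not q]]] or [And [And [And [Not false]] and [Not q]] and [Not q]]] or [And [And [Not q]] and [Not false]]]

18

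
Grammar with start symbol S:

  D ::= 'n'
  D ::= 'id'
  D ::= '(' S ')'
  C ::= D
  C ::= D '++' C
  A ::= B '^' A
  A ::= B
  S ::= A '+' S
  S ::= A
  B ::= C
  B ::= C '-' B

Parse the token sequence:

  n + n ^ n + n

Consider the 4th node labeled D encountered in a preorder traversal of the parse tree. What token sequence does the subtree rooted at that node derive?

n

[S [A [B [C [D n]]]] + [S [A [B [C [D n]]] ^ [A [B [C [D n]]]]] + [S [A [B [C [D n]]]]]]]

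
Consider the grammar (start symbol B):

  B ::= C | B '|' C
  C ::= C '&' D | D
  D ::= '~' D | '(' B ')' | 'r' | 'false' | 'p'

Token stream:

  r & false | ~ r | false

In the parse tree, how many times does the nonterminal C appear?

[B [B [B [C [C [D r]] & [D false]]] | [C [D ~ [D r]]]] | [C [D false]]]

4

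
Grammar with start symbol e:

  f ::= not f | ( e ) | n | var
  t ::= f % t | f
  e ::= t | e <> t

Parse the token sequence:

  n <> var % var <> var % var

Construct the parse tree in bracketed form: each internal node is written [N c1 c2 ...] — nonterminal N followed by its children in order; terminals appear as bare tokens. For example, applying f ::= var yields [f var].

[e [e [e [t [f n]]] <> [t [f var] % [t [f var]]]] <> [t [f var] % [t [f var]]]]

e
e <> t
e <> t <> t
t <> t <> t
f <> t <> t
n <> t <> t
n <> f % t <> t
n <> var % t <> t
n <> var % f <> t
n <> var % var <> t
n <> var % var <> f % t
n <> var % var <> var % t
n <> var % var <> var % f
n <> var % var <> var % var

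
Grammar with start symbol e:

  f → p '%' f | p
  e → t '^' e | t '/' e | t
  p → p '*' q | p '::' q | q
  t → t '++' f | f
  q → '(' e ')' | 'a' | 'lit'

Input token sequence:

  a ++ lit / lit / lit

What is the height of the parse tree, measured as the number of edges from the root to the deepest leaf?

[e [t [t [f [p [q a]]]] ++ [f [p [q lit]]]] / [e [t [f [p [q lit]]]] / [e [t [f [p [q lit]]]]]]]

7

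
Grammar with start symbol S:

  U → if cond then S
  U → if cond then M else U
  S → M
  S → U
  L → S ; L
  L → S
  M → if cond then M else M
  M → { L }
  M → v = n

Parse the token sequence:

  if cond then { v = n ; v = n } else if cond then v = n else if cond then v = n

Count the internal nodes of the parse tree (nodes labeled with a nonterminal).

[S [U if cond then [M { [L [S [M v = n]] ; [L [S [M v = n]]]] }] else [U if cond then [M v = n] else [U if cond then [S [M v = n]]]]]]

14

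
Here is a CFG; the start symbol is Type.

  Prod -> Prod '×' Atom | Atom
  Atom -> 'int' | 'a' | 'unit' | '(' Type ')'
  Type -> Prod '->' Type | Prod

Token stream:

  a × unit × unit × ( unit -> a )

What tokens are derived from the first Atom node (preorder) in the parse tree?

a

[Type [Prod [Prod [Prod [Prod [Atom a]] × [Atom unit]] × [Atom unit]] × [Atom ( [Type [Prod [Atom unit]] -> [Type [Prod [Atom a]]]] )]]]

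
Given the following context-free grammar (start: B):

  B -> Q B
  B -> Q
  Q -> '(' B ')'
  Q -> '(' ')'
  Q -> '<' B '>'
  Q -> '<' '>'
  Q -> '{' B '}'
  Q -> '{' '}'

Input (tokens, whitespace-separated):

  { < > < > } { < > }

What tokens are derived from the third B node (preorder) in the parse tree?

< >

[B [Q { [B [Q < >] [B [Q < >]]] }] [B [Q { [B [Q < >]] }]]]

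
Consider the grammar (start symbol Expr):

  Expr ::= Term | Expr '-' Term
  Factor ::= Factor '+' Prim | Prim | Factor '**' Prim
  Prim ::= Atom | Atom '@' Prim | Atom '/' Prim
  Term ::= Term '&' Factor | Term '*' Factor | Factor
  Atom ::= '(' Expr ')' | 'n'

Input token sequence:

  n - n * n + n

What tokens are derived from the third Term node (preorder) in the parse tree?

[Expr [Expr [Term [Factor [Prim [Atom n]]]]] - [Term [Term [Factor [Prim [Atom n]]]] * [Factor [Factor [Prim [Atom n]]] + [Prim [Atom n]]]]]

n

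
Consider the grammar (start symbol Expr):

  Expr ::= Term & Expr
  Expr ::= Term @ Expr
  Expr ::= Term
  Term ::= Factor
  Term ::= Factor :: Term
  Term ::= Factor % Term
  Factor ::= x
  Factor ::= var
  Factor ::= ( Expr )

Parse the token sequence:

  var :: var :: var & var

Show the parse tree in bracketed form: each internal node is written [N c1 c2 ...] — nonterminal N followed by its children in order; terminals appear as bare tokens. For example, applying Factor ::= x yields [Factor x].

Expr
Term & Expr
Factor :: Term & Expr
var :: Term & Expr
var :: Factor :: Term & Expr
var :: var :: Term & Expr
var :: var :: Factor & Expr
var :: var :: var & Expr
var :: var :: var & Term
var :: var :: var & Factor
var :: var :: var & var

[Expr [Term [Factor var] :: [Term [Factor var] :: [Term [Factor var]]]] & [Expr [Term [Factor var]]]]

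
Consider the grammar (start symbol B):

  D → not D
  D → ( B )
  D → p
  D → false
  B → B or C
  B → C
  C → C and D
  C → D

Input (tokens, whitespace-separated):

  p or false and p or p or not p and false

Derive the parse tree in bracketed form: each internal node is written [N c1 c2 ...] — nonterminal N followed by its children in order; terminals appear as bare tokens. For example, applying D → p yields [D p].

B
B or C
B or C or C
B or C or C or C
C or C or C or C
D or C or C or C
p or C or C or C
p or C and D or C or C
p or D and D or C or C
p or false and D or C or C
p or false and p or C or C
p or false and p or D or C
p or false and p or p or C
p or false and p or p or C and D
p or false and p or p or D and D
p or false and p or p or not D and D
p or false and p or p or not p and D
p or false and p or p or not p and false

[B [B [B [B [C [D p]]] or [C [C [D false]] and [D p]]] or [C [D p]]] or [C [C [D not [D p]]] and [D false]]]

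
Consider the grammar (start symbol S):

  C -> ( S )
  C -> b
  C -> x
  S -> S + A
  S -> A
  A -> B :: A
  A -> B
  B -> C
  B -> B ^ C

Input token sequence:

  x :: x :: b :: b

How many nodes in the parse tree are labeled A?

[S [A [B [C x]] :: [A [B [C x]] :: [A [B [C b]] :: [A [B [C b]]]]]]]

4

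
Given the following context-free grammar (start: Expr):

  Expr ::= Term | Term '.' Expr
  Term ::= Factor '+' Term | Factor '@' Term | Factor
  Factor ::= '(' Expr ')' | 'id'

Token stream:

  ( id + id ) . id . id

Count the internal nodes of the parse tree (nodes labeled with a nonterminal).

14

[Expr [Term [Factor ( [Expr [Term [Factor id] + [Term [Factor id]]]] )]] . [Expr [Term [Factor id]] . [Expr [Term [Factor id]]]]]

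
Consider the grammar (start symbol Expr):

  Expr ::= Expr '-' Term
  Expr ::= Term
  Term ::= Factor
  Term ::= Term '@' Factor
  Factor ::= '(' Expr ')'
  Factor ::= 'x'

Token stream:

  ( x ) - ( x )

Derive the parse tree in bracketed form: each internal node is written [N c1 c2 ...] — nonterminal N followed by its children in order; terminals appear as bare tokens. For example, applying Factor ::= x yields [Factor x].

[Expr [Expr [Term [Factor ( [Expr [Term [Factor x]]] )]]] - [Term [Factor ( [Expr [Term [Factor x]]] )]]]

Expr
Expr - Term
Term - Term
Factor - Term
( Expr ) - Term
( Term ) - Term
( Factor ) - Term
( x ) - Term
( x ) - Factor
( x ) - ( Expr )
( x ) - ( Term )
( x ) - ( Factor )
( x ) - ( x )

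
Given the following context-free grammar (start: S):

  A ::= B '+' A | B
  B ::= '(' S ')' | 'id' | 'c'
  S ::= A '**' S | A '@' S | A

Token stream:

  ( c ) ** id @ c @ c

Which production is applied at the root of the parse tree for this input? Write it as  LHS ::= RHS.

[S [A [B ( [S [A [B c]]] )]] ** [S [A [B id]] @ [S [A [B c]] @ [S [A [B c]]]]]]

S ::= A '**' S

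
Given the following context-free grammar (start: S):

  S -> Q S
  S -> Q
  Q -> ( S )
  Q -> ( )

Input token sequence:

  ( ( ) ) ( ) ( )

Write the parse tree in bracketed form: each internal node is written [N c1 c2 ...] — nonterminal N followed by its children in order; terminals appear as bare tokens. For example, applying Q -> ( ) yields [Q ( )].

S
Q S
( S ) S
( Q ) S
( ( ) ) S
( ( ) ) Q S
( ( ) ) ( ) S
( ( ) ) ( ) Q
( ( ) ) ( ) ( )

[S [Q ( [S [Q ( )]] )] [S [Q ( )] [S [Q ( )]]]]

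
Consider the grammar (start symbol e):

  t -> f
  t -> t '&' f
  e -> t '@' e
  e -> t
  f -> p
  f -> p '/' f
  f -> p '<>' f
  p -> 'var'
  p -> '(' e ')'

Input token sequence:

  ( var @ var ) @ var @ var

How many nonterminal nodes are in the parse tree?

20

[e [t [f [p ( [e [t [f [p var]]] @ [e [t [f [p var]]]]] )]]] @ [e [t [f [p var]]] @ [e [t [f [p var]]]]]]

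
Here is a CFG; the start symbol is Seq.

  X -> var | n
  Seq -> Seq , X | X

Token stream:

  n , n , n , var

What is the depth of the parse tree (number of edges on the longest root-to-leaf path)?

[Seq [Seq [Seq [Seq [X n]] , [X n]] , [X n]] , [X var]]

5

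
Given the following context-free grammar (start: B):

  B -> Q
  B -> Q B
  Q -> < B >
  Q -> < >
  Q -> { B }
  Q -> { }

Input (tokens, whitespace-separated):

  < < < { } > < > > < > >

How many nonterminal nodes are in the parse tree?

[B [Q < [B [Q < [B [Q < [B [Q { }]] >] [B [Q < >]]] >] [B [Q < >]]] >]]

12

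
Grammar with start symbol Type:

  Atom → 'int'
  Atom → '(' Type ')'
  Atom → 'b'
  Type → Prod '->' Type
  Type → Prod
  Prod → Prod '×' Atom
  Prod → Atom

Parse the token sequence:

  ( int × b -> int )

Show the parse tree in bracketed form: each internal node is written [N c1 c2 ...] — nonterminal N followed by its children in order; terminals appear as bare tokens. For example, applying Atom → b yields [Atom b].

Type
Prod
Atom
( Type )
( Prod -> Type )
( Prod × Atom -> Type )
( Atom × Atom -> Type )
( int × Atom -> Type )
( int × b -> Type )
( int × b -> Prod )
( int × b -> Atom )
( int × b -> int )

[Type [Prod [Atom ( [Type [Prod [Prod [Atom int]] × [Atom b]] -> [Type [Prod [Atom int]]]] )]]]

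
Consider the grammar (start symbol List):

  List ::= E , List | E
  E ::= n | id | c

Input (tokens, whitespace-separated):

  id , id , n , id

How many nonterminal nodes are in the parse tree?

8

[List [E id] , [List [E id] , [List [E n] , [List [E id]]]]]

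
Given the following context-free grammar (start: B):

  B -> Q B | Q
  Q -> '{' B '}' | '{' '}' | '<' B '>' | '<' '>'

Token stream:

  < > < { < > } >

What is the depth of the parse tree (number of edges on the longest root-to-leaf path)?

[B [Q < >] [B [Q < [B [Q { [B [Q < >]] }]] >]]]

7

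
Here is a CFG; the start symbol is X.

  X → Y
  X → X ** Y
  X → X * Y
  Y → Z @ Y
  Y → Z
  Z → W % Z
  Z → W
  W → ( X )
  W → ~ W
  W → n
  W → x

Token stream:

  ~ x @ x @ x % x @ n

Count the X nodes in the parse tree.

[X [Y [Z [W ~ [W x]]] @ [Y [Z [W x]] @ [Y [Z [W x] % [Z [W x]]] @ [Y [Z [W n]]]]]]]

1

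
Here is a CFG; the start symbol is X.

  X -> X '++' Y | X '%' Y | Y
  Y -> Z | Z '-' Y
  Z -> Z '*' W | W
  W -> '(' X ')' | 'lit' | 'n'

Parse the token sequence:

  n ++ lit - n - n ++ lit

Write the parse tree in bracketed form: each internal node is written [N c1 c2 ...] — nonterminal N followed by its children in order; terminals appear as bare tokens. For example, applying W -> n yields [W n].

X
X ++ Y
X ++ Y ++ Y
Y ++ Y ++ Y
Z ++ Y ++ Y
W ++ Y ++ Y
n ++ Y ++ Y
n ++ Z - Y ++ Y
n ++ W - Y ++ Y
n ++ lit - Y ++ Y
n ++ lit - Z - Y ++ Y
n ++ lit - W - Y ++ Y
n ++ lit - n - Y ++ Y
n ++ lit - n - Z ++ Y
n ++ lit - n - W ++ Y
n ++ lit - n - n ++ Y
n ++ lit - n - n ++ Z
n ++ lit - n - n ++ W
n ++ lit - n - n ++ lit

[X [X [X [Y [Z [W n]]]] ++ [Y [Z [W lit]] - [Y [Z [W n]] - [Y [Z [W n]]]]]] ++ [Y [Z [W lit]]]]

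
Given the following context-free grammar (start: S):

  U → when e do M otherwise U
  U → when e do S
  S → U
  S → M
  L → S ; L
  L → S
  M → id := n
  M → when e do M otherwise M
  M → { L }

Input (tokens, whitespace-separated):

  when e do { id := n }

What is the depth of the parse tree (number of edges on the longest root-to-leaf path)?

[S [U when e do [S [M { [L [S [M id := n]]] }]]]]

7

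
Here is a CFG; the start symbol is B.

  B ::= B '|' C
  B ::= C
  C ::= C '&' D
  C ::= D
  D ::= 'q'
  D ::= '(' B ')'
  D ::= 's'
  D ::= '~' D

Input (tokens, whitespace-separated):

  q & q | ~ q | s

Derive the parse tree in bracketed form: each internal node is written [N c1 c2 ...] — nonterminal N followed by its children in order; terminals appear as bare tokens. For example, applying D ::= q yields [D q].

[B [B [B [C [C [D q]] & [D q]]] | [C [D ~ [D q]]]] | [C [D s]]]

B
B | C
B | C | C
C | C | C
C & D | C | C
D & D | C | C
q & D | C | C
q & q | C | C
q & q | D | C
q & q | ~ D | C
q & q | ~ q | C
q & q | ~ q | D
q & q | ~ q | s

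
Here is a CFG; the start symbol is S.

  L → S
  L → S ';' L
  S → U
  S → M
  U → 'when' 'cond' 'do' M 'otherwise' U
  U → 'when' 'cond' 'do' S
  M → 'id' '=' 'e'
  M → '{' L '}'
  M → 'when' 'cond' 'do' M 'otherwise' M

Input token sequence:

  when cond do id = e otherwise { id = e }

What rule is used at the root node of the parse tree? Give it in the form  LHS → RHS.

[S [M when cond do [M id = e] otherwise [M { [L [S [M id = e]]] }]]]

S → M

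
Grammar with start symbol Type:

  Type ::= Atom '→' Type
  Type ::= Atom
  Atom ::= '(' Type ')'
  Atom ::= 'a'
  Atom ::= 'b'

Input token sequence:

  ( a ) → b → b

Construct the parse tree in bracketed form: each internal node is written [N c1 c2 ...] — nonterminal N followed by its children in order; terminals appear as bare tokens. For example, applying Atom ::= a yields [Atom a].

Type
Atom → Type
( Type ) → Type
( Atom ) → Type
( a ) → Type
( a ) → Atom → Type
( a ) → b → Type
( a ) → b → Atom
( a ) → b → b

[Type [Atom ( [Type [Atom a]] )] → [Type [Atom b] → [Type [Atom b]]]]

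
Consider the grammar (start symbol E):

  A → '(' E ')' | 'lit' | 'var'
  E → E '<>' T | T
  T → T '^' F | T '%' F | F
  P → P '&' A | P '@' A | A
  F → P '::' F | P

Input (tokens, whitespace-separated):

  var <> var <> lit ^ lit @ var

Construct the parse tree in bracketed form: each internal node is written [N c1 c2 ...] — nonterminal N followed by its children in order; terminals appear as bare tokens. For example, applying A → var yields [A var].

[E [E [E [T [F [P [A var]]]]] <> [T [F [P [A var]]]]] <> [T [T [F [P [A lit]]]] ^ [F [P [P [A lit]] @ [A var]]]]]

E
E <> T
E <> T <> T
T <> T <> T
F <> T <> T
P <> T <> T
A <> T <> T
var <> T <> T
var <> F <> T
var <> P <> T
var <> A <> T
var <> var <> T
var <> var <> T ^ F
var <> var <> F ^ F
var <> var <> P ^ F
var <> var <> A ^ F
var <> var <> lit ^ F
var <> var <> lit ^ P
var <> var <> lit ^ P @ A
var <> var <> lit ^ A @ A
var <> var <> lit ^ lit @ A
var <> var <> lit ^ lit @ var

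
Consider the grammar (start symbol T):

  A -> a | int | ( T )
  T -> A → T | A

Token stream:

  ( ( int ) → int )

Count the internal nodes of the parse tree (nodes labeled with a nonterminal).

[T [A ( [T [A ( [T [A int]] )] → [T [A int]]] )]]

8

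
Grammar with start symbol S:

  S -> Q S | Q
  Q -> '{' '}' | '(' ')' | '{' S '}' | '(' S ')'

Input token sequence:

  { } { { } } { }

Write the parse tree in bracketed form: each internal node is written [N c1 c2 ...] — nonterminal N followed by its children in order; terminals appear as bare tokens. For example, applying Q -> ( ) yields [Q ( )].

[S [Q { }] [S [Q { [S [Q { }]] }] [S [Q { }]]]]

S
Q S
{ } S
{ } Q S
{ } { S } S
{ } { Q } S
{ } { { } } S
{ } { { } } Q
{ } { { } } { }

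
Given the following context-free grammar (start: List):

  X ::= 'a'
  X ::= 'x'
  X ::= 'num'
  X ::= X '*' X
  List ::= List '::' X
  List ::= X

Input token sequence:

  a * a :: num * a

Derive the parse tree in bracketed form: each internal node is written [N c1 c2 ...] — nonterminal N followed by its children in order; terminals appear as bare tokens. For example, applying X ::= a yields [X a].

[List [List [X [X a] * [X a]]] :: [X [X num] * [X a]]]

List
List :: X
X :: X
X * X :: X
a * X :: X
a * a :: X
a * a :: X * X
a * a :: num * X
a * a :: num * a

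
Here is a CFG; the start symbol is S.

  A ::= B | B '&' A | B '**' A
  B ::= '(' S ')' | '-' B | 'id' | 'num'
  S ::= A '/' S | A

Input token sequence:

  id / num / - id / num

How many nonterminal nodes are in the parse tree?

13

[S [A [B id]] / [S [A [B num]] / [S [A [B - [B id]]] / [S [A [B num]]]]]]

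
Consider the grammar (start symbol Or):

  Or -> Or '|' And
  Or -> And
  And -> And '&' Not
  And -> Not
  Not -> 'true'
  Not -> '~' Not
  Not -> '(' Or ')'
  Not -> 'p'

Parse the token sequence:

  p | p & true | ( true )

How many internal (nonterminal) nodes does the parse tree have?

14

[Or [Or [Or [And [Not p]]] | [And [And [Not p]] & [Not true]]] | [And [Not ( [Or [And [Not true]]] )]]]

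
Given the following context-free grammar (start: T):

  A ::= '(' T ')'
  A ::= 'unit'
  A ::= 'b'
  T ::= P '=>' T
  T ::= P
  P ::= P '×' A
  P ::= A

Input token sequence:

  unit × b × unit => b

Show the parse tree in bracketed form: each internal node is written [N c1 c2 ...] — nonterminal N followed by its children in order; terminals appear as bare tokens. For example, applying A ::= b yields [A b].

T
P => T
P × A => T
P × A × A => T
A × A × A => T
unit × A × A => T
unit × b × A => T
unit × b × unit => T
unit × b × unit => P
unit × b × unit => A
unit × b × unit => b

[T [P [P [P [A unit]] × [A b]] × [A unit]] => [T [P [A b]]]]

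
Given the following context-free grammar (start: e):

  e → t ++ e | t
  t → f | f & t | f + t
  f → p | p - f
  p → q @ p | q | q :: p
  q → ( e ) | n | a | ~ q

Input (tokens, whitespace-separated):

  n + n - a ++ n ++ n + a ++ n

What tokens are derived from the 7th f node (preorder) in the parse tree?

n

[e [t [f [p [q n]]] + [t [f [p [q n]] - [f [p [q a]]]]]] ++ [e [t [f [p [q n]]]] ++ [e [t [f [p [q n]]] + [t [f [p [q a]]]]] ++ [e [t [f [p [q n]]]]]]]]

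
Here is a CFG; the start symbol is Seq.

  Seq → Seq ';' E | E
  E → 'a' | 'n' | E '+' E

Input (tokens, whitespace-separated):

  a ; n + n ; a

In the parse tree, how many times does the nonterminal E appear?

[Seq [Seq [Seq [E a]] ; [E [E n] + [E n]]] ; [E a]]

5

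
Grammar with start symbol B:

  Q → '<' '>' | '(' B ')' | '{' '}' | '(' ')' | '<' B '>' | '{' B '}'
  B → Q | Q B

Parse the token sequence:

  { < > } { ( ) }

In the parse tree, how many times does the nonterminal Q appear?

4

[B [Q { [B [Q < >]] }] [B [Q { [B [Q ( )]] }]]]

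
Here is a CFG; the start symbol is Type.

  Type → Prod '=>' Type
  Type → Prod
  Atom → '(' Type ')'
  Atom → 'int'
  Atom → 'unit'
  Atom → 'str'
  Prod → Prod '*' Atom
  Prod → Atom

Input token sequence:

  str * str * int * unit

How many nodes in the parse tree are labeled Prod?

4

[Type [Prod [Prod [Prod [Prod [Atom str]] * [Atom str]] * [Atom int]] * [Atom unit]]]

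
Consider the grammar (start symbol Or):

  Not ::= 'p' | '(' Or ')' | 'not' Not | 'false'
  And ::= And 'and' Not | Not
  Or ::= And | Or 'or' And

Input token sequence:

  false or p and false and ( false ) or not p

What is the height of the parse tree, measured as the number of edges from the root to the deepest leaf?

7

[Or [Or [Or [And [Not false]]] or [And [And [And [Not p]] and [Not false]] and [Not ( [Or [And [Not false]]] )]]] or [And [Not not [Not p]]]]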